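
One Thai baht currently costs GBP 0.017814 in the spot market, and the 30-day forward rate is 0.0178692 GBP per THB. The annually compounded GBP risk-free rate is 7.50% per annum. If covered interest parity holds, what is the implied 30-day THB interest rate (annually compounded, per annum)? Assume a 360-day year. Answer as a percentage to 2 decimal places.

T = 30/360 years.
F/S = 0.0178692/0.017814 = 1.0030987 = (growth of GBP) / (growth of THB).
GBP growth factor: (1 + 0.0750)^(30/360) = 1.0060449.
So the THB growth factor = 1.0029371.
r = 1.0029371^(360/30) − 1 = 0.035820 → 3.58%.

3.58%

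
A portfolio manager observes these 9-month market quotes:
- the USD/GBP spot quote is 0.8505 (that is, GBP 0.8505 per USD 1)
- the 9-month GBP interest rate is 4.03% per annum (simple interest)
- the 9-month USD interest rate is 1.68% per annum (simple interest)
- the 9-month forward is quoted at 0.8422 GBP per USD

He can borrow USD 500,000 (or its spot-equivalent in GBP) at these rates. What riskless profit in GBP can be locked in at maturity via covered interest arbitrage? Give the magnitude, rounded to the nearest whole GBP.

GBP 11,697

T = 9/12 years.
Invest the USD and cover forward: 500,000 × 1.012600 × 0.8422 = GBP 426,405.86.
Convert at spot and invest in GBP: 500,000 × 0.8505 × 1.030225 = GBP 438,103.18.
The quoted forward undervalues USD, so borrow USD, convert to GBP at spot, deposit the GBP at 4.03%, and buy USD forward at 0.8422 to cover the loan.
Arbitrage profit = |426,405.86 − 438,103.18| = GBP 11,697.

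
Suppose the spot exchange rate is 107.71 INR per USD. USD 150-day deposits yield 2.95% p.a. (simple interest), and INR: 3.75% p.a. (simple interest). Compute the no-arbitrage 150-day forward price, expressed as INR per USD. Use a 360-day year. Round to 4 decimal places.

T = 150/360 years.
INR growth factor: 1 + 0.0375×150/360 = 1.015625.
USD growth factor: 1 + 0.0295×150/360 = 1.012291667.
CIP: F = S · (grow INR)/(grow USD) = 107.71 × 1.015625/1.012291667 = 108.064674 INR per USD.

108.0647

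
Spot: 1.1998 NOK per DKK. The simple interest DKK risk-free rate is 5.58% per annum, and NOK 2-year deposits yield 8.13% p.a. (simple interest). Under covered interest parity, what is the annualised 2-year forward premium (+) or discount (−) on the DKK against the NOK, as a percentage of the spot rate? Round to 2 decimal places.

T = 2 years.
F = S · g_NOK/g_DKK = 1.1998 × 1.162600/1.111600 = 1.2548466.
Annualised premium = (F − S)/S × (1/T) = (1.2548466 − 1.1998)/1.1998 ÷ 2 = 2.29%.

+2.29%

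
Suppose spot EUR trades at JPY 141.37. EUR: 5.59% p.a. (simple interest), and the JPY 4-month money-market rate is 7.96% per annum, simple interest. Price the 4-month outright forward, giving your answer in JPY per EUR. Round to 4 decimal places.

T = 4/12 years.
JPY growth factor: 1 + 0.0796×4/12 = 1.026533333.
Growth of 1 EUR over T: 1 + 0.0559×4/12 = 1.018633333.
Forward (JPY per EUR) = 141.37 × 1.026533333 / 1.018633333 = 142.466394.

142.4664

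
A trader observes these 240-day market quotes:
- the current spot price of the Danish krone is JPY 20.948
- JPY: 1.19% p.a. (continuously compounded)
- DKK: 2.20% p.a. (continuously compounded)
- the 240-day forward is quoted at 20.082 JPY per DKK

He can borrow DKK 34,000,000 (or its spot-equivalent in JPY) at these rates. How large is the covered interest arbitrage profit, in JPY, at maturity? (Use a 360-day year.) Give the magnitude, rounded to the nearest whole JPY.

JPY 25,028,824

T = 240/360 years.
Route A — deposit DKK, sell forward: 34,000,000 × 1.01477474998 × 20.082 = JPY 692,876,021.99.
Route B — convert at spot, deposit JPY: 34,000,000 × 20.948 × 1.00796488561 = JPY 717,904,846.41.
The quoted forward undervalues DKK, so borrow DKK, convert to JPY at spot, deposit the JPY at 1.19%, and buy DKK forward at 20.082 to cover the loan.
Profit = 717,904,846.41 − 692,876,021.99 = JPY 25,028,824.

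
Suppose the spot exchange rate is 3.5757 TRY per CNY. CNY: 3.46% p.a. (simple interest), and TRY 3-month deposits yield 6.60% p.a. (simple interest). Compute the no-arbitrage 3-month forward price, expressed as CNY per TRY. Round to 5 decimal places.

0.27751

T = 3/12 years.
TRY growth factor: 1 + 0.0660×3/12 = 1.016500.
CNY accumulates by 1 + 0.0346×3/12 = 1.008650.
So F = 3.5757 × 1.016500 / 1.008650 = 3.603529 (TRY/CNY).
Quoted the other way: 1/3.603529 = 0.27751 CNY per TRY.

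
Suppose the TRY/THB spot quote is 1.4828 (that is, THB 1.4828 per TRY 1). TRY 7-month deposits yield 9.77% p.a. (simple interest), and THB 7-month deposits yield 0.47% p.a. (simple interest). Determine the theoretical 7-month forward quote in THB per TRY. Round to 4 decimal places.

T = 7/12 years.
THB growth factor: 1 + 0.0047×7/12 = 1.0027417.
TRY growth factor: 1 + 0.0977×7/12 = 1.0569917.
So F = 1.4828 × 1.0027417 / 1.0569917 = 1.406695 (THB/TRY).

1.4067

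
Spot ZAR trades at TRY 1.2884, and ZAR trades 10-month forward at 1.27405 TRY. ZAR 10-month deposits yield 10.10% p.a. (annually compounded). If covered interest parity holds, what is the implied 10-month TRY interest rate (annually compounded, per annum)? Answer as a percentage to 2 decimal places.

T = 10/12 years.
F/S = 1.27405/1.2884 = 0.9888622 = (growth of TRY) / (growth of ZAR).
The ZAR side grows by (1 + 0.1010)^(10/12) = 1.0834847.
Hence g_TRY = 1.0714171.
Annualise: 1.0714171^(12/10) − 1 = 0.086301 = 8.63%.

8.63%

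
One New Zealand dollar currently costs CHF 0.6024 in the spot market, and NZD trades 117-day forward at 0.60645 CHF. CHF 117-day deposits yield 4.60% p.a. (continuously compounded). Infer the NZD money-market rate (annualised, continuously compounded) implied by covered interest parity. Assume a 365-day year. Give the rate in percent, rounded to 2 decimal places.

T = 117/365 years.
By CIP, F/S equals the CHF-to-NZD growth ratio: 0.60645/0.6024 = 1.0067231.
The CHF side grows by e^(0.0460×117/365) = 1.0148545.
That pins the NZD growth at 1.0080771.
Take logs: ln 1.0080771 / (117/365) = 0.025097, so 2.51%.

2.51%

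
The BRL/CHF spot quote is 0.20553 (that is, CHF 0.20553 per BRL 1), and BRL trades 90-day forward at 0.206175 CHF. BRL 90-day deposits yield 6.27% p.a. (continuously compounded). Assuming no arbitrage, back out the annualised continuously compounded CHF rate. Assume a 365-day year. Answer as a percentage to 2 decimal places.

7.54%

T = 90/365 years.
CIP gives F = S · g_CHF/g_BRL, so g_CHF/g_BRL = 0.206175/0.20553 = 1.0031382.
The BRL side grows by e^(0.0627×90/365) = 1.0155804.
So the CHF growth factor = 1.0187675.
r = ln(1.0187675)/(90/365) = 0.075407 → 7.54%.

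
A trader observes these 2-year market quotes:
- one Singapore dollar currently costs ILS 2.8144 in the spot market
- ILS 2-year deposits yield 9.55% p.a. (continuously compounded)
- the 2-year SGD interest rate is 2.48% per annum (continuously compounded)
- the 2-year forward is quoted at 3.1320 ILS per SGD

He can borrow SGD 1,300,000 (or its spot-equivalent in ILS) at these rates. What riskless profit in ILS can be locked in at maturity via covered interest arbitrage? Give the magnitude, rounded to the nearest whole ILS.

T = 2 years.
Route A — deposit SGD, sell forward: 1,300,000 × 1.050850672 × 3.1320 = ILS 4,278,643.60.
Route B — convert at spot, deposit ILS: 1,300,000 × 2.8144 × 1.210459452 = ILS 4,428,732.21.
The quoted forward undervalues SGD, so borrow SGD, convert to ILS at spot, deposit the ILS at 9.55%, and buy SGD forward at 3.1320 to cover the loan.
The gap between the two covered legs is ILS 150,089.

ILS 150,089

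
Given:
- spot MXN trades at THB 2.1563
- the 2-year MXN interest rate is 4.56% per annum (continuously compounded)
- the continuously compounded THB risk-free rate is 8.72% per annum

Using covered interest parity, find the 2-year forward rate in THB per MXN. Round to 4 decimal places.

T = 2 years.
Growth of 1 THB over T: e^(0.0872×2) = 1.1905317.
Growth of 1 MXN over T: e^(0.0456×2) = 1.0954881.
CIP: F = S · (grow THB)/(grow MXN) = 2.1563 × 1.1905317/1.0954881 = 2.343379 THB per MXN.

2.3434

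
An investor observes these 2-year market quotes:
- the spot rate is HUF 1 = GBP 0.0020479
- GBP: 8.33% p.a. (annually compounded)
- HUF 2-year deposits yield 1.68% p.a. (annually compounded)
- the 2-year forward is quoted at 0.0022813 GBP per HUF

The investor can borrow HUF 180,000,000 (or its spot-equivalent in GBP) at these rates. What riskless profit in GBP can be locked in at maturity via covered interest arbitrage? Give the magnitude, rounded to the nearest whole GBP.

GBP 8,045

T = 2 years.
Invest the HUF and cover forward: 180,000,000 × 1.03388224 × 0.0022813 = GBP 424,547.20.
Convert at spot and invest in GBP: 180,000,000 × 0.0020479 × 1.17353889 = GBP 432,592.25.
The quoted forward undervalues HUF, so borrow HUF, convert to GBP at spot, deposit the GBP at 8.33%, and buy HUF forward at 0.0022813 to cover the loan.
Arbitrage profit = |424,547.20 − 432,592.25| = GBP 8,045.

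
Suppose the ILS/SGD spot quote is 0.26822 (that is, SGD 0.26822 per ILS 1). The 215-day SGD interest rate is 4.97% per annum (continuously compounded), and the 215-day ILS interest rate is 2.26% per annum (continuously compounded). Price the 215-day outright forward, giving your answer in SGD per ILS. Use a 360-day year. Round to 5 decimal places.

T = 215/360 years.
SGD growth factor: e^(0.0497×215/360) = 1.0301268.
Growth of 1 ILS over T: e^(0.0226×215/360) = 1.0135887.
CIP: F = S · (grow SGD)/(grow ILS) = 0.26822 × 1.0301268/1.0135887 = 0.2725964 SGD per ILS.

0.27260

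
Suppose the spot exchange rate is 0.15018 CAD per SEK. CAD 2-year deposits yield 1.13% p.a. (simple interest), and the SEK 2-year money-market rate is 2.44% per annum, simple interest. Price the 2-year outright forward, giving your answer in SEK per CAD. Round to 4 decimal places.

T = 2 years.
Growth of 1 CAD over T: 1 + 0.0113×2 = 1.022600.
Growth of 1 SEK over T: 1 + 0.0244×2 = 1.048800.
Forward (CAD per SEK) = 0.15018 × 1.022600 / 1.048800 = 0.1464284.
Invert for SEK per CAD: 1 / 0.1464284 = 6.8293.

6.8293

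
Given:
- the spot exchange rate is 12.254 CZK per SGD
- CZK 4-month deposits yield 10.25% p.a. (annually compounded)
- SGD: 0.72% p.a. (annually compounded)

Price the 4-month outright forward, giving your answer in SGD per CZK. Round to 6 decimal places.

0.079183

T = 4/12 years.
Growth of 1 CZK over T: (1 + 0.1025)^(4/12) = 1.0330616.
SGD accumulates by (1 + 0.0072)^(4/12) = 1.0023943.
So F = 12.254 × 1.0330616 / 1.0023943 = 12.62890 (CZK/SGD).
Quoted the other way: 1/12.62890 = 0.079183 SGD per CZK.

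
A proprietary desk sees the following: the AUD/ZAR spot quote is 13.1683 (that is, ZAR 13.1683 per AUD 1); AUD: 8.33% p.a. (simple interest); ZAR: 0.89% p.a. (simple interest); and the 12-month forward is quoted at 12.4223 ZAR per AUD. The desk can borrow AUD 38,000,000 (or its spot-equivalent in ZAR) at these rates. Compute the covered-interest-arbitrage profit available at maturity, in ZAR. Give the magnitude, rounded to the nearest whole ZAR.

ZAR 6,520,029

T = 1 year.
Keep in AUD, deliver into the forward: 38,000,000·1.083300·12.4223 = ZAR 511,368,948.42.
Swap to ZAR now, deposit: 38,000,000·13.1683·1.008900 = ZAR 504,848,919.06.
The quoted forward overvalues AUD, so borrow ZAR, buy AUD at spot, deposit the AUD at 8.33%, and sell the proceeds forward at 12.4223.
Profit = 511,368,948.42 − 504,848,919.06 = ZAR 6,520,029.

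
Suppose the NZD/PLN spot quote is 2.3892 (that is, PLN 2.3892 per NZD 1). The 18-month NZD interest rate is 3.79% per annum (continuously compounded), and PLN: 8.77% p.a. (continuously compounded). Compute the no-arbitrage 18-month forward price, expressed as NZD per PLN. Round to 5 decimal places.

T = 18/12 years.
Growth of 1 PLN over T: e^(0.0877×18/12) = 1.1405949.
Growth of 1 NZD over T: e^(0.0379×18/12) = 1.058497.
CIP: F = S · (grow PLN)/(grow NZD) = 2.3892 × 1.1405949/1.058497 = 2.574508 PLN per NZD.
Invert for NZD per PLN: 1 / 2.574508 = 0.38842.

0.38842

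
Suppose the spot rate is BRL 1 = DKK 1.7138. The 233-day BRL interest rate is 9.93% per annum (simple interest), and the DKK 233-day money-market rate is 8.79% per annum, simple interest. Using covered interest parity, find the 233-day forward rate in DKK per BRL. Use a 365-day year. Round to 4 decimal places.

T = 233/365 years.
Growth of 1 DKK over T: 1 + 0.0879×233/365 = 1.0561115.
Growth of 1 BRL over T: 1 + 0.0993×233/365 = 1.0633888.
Forward (DKK per BRL) = 1.7138 × 1.0561115 / 1.0633888 = 1.702072.

1.7021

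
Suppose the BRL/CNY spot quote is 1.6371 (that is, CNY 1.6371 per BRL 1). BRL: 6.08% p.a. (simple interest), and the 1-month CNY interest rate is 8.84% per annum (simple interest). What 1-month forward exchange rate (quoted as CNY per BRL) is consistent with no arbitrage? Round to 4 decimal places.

1.6408

T = 1/12 years.
Growth of 1 CNY over T: 1 + 0.0884×1/12 = 1.0073667.
BRL accumulates by 1 + 0.0608×1/12 = 1.0050667.
Forward (CNY per BRL) = 1.6371 × 1.0073667 / 1.0050667 = 1.640846.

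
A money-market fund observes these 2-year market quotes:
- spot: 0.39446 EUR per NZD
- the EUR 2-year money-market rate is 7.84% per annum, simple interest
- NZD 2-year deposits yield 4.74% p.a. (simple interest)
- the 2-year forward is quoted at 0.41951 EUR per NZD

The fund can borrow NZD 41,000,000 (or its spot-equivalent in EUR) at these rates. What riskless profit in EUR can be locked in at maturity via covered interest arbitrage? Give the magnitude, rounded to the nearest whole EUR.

T = 2 years.
Route A — deposit NZD, sell forward: 41,000,000 × 1.094800 × 0.41951 = EUR 18,830,461.47.
Route B — convert at spot, deposit EUR: 41,000,000 × 0.39446 × 1.156800 = EUR 18,708,764.45.
The quoted forward overvalues NZD, so borrow EUR, buy NZD at spot, deposit the NZD at 4.74%, and sell the proceeds forward at 0.41951.
Arbitrage profit = |18,830,461.47 − 18,708,764.45| = EUR 121,697.

EUR 121,697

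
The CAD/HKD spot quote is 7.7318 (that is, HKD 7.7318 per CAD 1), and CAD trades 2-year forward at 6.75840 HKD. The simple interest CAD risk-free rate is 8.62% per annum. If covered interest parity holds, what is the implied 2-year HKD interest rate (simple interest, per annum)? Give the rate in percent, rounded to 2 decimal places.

T = 2 years.
CIP gives F = S · g_HKD/g_CAD, so g_HKD/g_CAD = 6.7584/7.7318 = 0.8741043.
The CAD side grows by 1 + 0.0862×2 = 1.172400.
So the HKD growth factor = 1.0247999.
r = (1.0247999 − 1)/2 = 0.012400 → 1.24%.

1.24%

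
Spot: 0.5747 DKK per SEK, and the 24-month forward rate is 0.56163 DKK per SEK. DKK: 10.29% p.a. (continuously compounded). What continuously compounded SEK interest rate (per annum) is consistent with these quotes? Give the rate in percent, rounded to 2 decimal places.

11.44%

T = 2 years.
By CIP, F/S equals the DKK-to-SEK growth ratio: 0.56163/0.5747 = 0.9772577.
The DKK side grows by e^(0.1029×2) = 1.2285075.
That pins the SEK growth at 1.2570968.
r = ln(1.2570968)/2 = 0.114402 → 11.44%.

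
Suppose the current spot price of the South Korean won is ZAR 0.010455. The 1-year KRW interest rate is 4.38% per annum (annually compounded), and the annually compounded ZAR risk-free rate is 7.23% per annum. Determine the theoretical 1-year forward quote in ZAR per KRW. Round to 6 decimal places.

T = 1 year.
ZAR growth factor: (1 + 0.0723)^1 = 1.072300.
Growth of 1 KRW over T: (1 + 0.0438)^1 = 1.043800.
So F = 0.010455 × 1.072300 / 1.043800 = 0.01074046 (ZAR/KRW).

0.010740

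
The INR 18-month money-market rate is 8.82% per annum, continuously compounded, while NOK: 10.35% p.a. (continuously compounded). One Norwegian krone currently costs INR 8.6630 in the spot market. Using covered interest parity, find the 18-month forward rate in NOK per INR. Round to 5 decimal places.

T = 18/12 years.
INR growth factor: e^(0.0882×18/12) = 1.1414507.
NOK growth factor: e^(0.1035×18/12) = 1.1679499.
So F = 8.663 × 1.1414507 / 1.1679499 = 8.466448 (INR/NOK).
Invert for NOK per INR: 1 / 8.466448 = 0.11811.

0.11811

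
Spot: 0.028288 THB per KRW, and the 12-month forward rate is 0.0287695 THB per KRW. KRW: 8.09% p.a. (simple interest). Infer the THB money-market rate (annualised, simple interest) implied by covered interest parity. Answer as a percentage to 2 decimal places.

9.93%

T = 1 year.
CIP gives F = S · g_THB/g_KRW, so g_THB/g_KRW = 0.0287695/0.028288 = 1.0170214.
The KRW side grows by 1 + 0.0809×1 = 1.080900.
So the THB growth factor = 1.0992984.
r = (1.0992984 − 1)/1 = 0.099298 → 9.93%.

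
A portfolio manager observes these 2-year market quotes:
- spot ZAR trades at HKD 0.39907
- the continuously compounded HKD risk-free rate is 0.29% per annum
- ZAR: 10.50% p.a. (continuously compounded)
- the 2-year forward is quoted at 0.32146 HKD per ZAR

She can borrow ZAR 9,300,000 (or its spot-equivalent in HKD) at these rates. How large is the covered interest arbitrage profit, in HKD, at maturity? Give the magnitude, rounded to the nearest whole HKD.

T = 2 years.
Invest the ZAR and cover forward: 9,300,000 × 1.23367806 × 0.32146 = HKD 3,688,176.79.
Convert at spot and invest in HKD: 9,300,000 × 0.39907 × 1.005816853 = HKD 3,732,939.38.
The quoted forward undervalues ZAR, so borrow ZAR, convert to HKD at spot, deposit the HKD at 0.29%, and buy ZAR forward at 0.32146 to cover the loan.
Profit = 3,732,939.38 − 3,688,176.79 = HKD 44,763.

HKD 44,763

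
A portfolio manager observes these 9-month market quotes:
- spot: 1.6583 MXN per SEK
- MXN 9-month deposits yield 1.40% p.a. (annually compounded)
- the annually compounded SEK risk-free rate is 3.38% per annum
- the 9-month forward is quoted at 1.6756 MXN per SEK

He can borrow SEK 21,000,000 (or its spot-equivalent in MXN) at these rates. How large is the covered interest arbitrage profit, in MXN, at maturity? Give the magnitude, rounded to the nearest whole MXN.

T = 9/12 years.
Keep in SEK, deliver into the forward: 21,000,000·1.0252443766·1.6756 = MXN 36,075,889.03.
Swap to MXN now, deposit: 21,000,000·1.6583·1.0104817314 = MXN 35,189,318.96.
The quoted forward overvalues SEK, so borrow MXN, buy SEK at spot, deposit the SEK at 3.38%, and sell the proceeds forward at 1.6756.
The gap between the two covered legs is MXN 886,570.

MXN 886,570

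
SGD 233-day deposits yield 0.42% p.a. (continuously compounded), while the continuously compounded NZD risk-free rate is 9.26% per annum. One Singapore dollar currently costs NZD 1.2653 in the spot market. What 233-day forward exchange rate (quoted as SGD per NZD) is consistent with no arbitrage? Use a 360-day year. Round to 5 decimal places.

0.74638

T = 233/360 years.
NZD growth factor: e^(0.0926×233/360) = 1.0617652.
Growth of 1 SGD over T: e^(0.0042×233/360) = 1.002722.
So F = 1.2653 × 1.0617652 / 1.002722 = 1.339805 (NZD/SGD).
Invert for SGD per NZD: 1 / 1.339805 = 0.74638.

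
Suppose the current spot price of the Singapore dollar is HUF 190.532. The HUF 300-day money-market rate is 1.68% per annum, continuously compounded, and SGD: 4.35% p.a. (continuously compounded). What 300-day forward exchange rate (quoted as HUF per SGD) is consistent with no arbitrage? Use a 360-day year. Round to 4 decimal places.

186.3395

T = 300/360 years.
HUF accumulates by e^(0.0168×300/360) = 1.014098459.
SGD growth factor: e^(0.0435×300/360) = 1.036915043.
So F = 190.532 × 1.014098459 / 1.036915043 = 186.339478 (HUF/SGD).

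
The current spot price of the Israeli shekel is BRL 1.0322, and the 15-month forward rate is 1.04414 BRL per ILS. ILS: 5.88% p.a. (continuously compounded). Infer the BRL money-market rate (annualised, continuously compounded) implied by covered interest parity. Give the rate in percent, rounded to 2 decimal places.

T = 15/12 years.
CIP gives F = S · g_BRL/g_ILS, so g_BRL/g_ILS = 1.04414/1.0322 = 1.0115675.
ILS growth factor: e^(0.0588×15/12) = 1.0762685.
So the BRL growth factor = 1.0887182.
r = ln(1.0887182)/(15/12) = 0.068001 → 6.80%.

6.80%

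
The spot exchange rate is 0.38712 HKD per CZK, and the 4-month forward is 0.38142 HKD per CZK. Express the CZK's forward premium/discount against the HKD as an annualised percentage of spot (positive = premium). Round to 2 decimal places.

-4.42%

T = 4/12 years.
CZK trades forward at -1.47241% vs spot over the period.
×(1/T) gives -4.42% p.a.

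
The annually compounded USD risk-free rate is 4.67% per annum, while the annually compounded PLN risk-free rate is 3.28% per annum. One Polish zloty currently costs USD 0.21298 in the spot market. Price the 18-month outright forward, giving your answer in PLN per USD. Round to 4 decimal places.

4.6021

T = 18/12 years.
Growth of 1 USD over T: (1 + 0.0467)^(18/12) = 1.0708616.
PLN accumulates by (1 + 0.0328)^(18/12) = 1.0496013.
So F = 0.21298 × 1.0708616 / 1.0496013 = 0.2172940 (USD/PLN).
Invert for PLN per USD: 1 / 0.2172940 = 4.6021.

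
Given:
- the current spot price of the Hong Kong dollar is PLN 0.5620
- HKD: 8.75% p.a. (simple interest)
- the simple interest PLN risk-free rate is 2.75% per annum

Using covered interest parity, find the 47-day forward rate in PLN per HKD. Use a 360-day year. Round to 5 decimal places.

T = 47/360 years.
Growth of 1 PLN over T: 1 + 0.0275×47/360 = 1.0035903.
Growth of 1 HKD over T: 1 + 0.0875×47/360 = 1.0114236.
CIP: F = S · (grow PLN)/(grow HKD) = 0.562 × 1.0035903/1.0114236 = 0.5576474 PLN per HKD.

0.55765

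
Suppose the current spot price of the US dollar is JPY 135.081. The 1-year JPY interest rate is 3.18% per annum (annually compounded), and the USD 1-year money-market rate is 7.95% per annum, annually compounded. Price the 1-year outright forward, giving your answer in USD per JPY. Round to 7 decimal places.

0.0077452

T = 1 year.
JPY accumulates by (1 + 0.0318)^1 = 1.031800.
USD growth factor: (1 + 0.0795)^1 = 1.079500.
CIP: F = S · (grow JPY)/(grow USD) = 135.081 × 1.031800/1.079500 = 129.1122 JPY per USD.
Invert for USD per JPY: 1 / 129.1122 = 0.0077452.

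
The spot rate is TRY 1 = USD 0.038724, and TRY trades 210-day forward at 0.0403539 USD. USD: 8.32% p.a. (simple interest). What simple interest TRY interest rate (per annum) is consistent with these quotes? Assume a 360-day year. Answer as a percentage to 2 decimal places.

1.06%

T = 210/360 years.
By CIP, F/S equals the USD-to-TRY growth ratio: 0.0403539/0.038724 = 1.0420902.
USD growth factor: 1 + 0.0832×210/360 = 1.0485333.
Hence g_TRY = 1.0061829.
(1.0061829 − 1)/T = 0.010599, i.e. 1.06%.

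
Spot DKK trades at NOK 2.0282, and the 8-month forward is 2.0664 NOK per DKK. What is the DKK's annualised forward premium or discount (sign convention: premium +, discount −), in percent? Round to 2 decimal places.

+2.83%

T = 8/12 years.
(F − S)/S = (2.0664 − 2.0282)/2.0282 = 0.0188344.
Annualise by dividing by T: 0.0188344 / (8/12) = 0.028252 → 2.83%.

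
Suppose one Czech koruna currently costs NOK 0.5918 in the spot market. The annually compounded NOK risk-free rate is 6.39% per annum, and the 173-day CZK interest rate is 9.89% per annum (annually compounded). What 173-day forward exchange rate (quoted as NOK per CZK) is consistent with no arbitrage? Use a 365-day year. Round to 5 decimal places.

0.58279

T = 173/365 years.
NOK accumulates by (1 + 0.0639)^(173/365) = 1.0297937.
CZK growth factor: (1 + 0.0989)^(173/365) = 1.0457143.
So F = 0.5918 × 1.0297937 / 1.0457143 = 0.5827901 (NOK/CZK).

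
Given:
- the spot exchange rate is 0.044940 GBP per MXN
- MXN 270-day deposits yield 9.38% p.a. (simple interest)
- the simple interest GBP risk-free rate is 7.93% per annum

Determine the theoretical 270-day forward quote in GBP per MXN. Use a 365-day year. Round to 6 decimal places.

T = 270/365 years.
GBP growth factor: 1 + 0.0793×270/365 = 1.0586603.
MXN growth factor: 1 + 0.0938×270/365 = 1.0693863.
So F = 0.04494 × 1.0586603 / 1.0693863 = 0.04448925 (GBP/MXN).

0.044489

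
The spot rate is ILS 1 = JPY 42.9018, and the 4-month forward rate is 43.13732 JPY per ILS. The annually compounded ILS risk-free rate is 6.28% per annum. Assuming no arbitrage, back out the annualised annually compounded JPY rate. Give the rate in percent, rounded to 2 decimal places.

8.04%

T = 4/12 years.
By CIP, F/S equals the JPY-to-ILS growth ratio: 43.13732/42.9018 = 1.0054897.
ILS growth factor: (1 + 0.0628)^(4/12) = 1.0205098.
That pins the JPY growth at 1.0261121.
r = 1.0261121^(12/4) − 1 = 0.080400 → 8.04%.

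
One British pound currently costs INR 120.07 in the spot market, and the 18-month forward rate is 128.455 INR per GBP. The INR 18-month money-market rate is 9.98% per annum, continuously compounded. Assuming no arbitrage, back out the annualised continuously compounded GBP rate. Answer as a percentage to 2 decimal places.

T = 18/12 years.
By CIP, F/S equals the INR-to-GBP growth ratio: 128.455/120.07 = 1.0698343.
The INR side grows by e^(0.0998×18/12) = 1.1614857.
Hence g_GBP = 1.0856688.
Take logs: ln 1.0856688 / (18/12) = 0.054797, so 5.48%.

5.48%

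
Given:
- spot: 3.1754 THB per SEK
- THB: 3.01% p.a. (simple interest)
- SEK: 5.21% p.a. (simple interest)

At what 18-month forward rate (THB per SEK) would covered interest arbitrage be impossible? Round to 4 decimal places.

3.0782

T = 18/12 years.
Growth of 1 THB over T: 1 + 0.0301×18/12 = 1.045150.
Growth of 1 SEK over T: 1 + 0.0521×18/12 = 1.078150.
Forward (THB per SEK) = 3.1754 × 1.045150 / 1.078150 = 3.078207.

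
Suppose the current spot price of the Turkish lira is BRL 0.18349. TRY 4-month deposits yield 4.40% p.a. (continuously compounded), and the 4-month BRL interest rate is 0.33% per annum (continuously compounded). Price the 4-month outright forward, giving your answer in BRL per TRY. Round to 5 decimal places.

0.18102

T = 4/12 years.
BRL growth factor: e^(0.0033×4/12) = 1.0011006.
TRY accumulates by e^(0.0440×4/12) = 1.0147747.
CIP: F = S · (grow BRL)/(grow TRY) = 0.18349 × 1.0011006/1.0147747 = 0.1810175 BRL per TRY.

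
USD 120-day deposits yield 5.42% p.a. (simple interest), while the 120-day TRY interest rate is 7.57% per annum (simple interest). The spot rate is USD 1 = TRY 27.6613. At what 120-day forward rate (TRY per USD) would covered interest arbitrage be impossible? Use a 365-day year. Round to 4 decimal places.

T = 120/365 years.
TRY growth factor: 1 + 0.0757×120/365 = 1.02488767.
USD growth factor: 1 + 0.0542×120/365 = 1.01781918.
So F = 27.6613 × 1.02488767 / 1.01781918 = 27.853401 (TRY/USD).

27.8534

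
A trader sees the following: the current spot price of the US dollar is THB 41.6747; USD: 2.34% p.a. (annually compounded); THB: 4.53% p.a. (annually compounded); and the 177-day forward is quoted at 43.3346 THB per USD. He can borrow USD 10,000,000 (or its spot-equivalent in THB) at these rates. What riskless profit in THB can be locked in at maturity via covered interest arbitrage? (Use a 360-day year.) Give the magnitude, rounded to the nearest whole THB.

THB 12,377,843

T = 177/360 years.
Route A — deposit USD, sell forward: 10,000,000 × 1.01143736742 × 43.3346 = THB 438,302,337.42.
Route B — convert at spot, deposit THB: 10,000,000 × 41.6747 × 1.02202173982 = THB 425,924,494.00.
The quoted forward overvalues USD, so borrow THB, buy USD at spot, deposit the USD at 2.34%, and sell the proceeds forward at 43.3346.
Profit = 438,302,337.42 − 425,924,494.00 = THB 12,377,843.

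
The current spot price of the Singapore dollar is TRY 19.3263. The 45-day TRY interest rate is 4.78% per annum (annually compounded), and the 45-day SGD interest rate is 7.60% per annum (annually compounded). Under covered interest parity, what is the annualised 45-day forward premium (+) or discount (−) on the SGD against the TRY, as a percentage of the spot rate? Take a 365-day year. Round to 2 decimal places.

T = 45/365 years.
F = S · g_TRY/g_SGD = 19.3263 × 1.0057732/1.0090718 = 19.2631234.
(F − S)/S ÷ T = (19.2631234 − 19.3263)/19.3263/(45/365) = -0.026515 → -2.65%.

-2.65%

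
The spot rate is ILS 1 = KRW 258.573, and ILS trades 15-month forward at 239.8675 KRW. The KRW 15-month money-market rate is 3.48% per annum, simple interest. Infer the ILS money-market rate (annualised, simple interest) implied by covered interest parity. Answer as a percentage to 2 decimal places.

9.99%

T = 15/12 years.
CIP gives F = S · g_KRW/g_ILS, so g_KRW/g_ILS = 239.8675/258.573 = 0.9276587.
KRW growth factor: 1 + 0.0348×15/12 = 1.043500.
That pins the ILS growth at 1.1248749.
(1.1248749 − 1)/T = 0.099900, i.e. 9.99%.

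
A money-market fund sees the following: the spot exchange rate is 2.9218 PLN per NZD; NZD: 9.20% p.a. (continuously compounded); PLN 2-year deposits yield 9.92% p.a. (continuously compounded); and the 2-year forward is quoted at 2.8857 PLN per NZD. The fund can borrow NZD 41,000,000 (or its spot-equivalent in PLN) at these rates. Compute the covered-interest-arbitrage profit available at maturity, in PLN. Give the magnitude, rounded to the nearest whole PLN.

T = 2 years.
Invest the NZD and cover forward: 41,000,000 × 1.2020158231 × 2.8857 = PLN 142,214,939.49.
Convert at spot and invest in PLN: 41,000,000 × 2.9218 × 1.21945007631 = PLN 146,082,558.55.
The quoted forward undervalues NZD, so borrow NZD, convert to PLN at spot, deposit the PLN at 9.92%, and buy NZD forward at 2.8857 to cover the loan.
Profit = 146,082,558.55 − 142,214,939.49 = PLN 3,867,619.

PLN 3,867,619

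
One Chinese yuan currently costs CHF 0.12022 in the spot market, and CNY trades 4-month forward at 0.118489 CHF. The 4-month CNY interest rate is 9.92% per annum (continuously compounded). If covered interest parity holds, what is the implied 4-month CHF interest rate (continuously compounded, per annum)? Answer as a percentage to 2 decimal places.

T = 4/12 years.
CIP gives F = S · g_CHF/g_CNY, so g_CHF/g_CNY = 0.118489/0.12022 = 0.9856014.
CNY growth factor: e^(0.0992×4/12) = 1.0336194.
Hence g_CHF = 1.0187367.
Take logs: ln 1.0187367 / (4/12) = 0.055690, so 5.57%.

5.57%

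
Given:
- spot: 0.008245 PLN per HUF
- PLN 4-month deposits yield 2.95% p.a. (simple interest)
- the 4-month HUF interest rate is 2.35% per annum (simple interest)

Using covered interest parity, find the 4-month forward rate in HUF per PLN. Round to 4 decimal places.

T = 4/12 years.
Growth of 1 PLN over T: 1 + 0.0295×4/12 = 1.009833333.
Growth of 1 HUF over T: 1 + 0.0235×4/12 = 1.007833333.
Forward (PLN per HUF) = 0.008245 × 1.009833333 / 1.007833333 = 0.00826136183.
Quoted the other way: 1/0.00826136183 = 121.0454 HUF per PLN.

121.0454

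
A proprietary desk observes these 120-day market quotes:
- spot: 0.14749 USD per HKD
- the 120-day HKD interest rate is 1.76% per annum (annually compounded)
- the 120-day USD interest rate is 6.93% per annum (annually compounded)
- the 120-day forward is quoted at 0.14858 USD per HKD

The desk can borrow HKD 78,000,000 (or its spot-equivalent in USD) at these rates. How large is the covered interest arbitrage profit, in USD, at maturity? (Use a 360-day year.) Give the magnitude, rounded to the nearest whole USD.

T = 120/360 years.
Invest the HKD and cover forward: 78,000,000 × 1.0058325815 × 0.14858 = USD 11,656,835.19.
Convert at spot and invest in USD: 78,000,000 × 0.14749 × 1.0225860306 = USD 11,764,054.66.
The quoted forward undervalues HKD, so borrow HKD, convert to USD at spot, deposit the USD at 6.93%, and buy HKD forward at 0.14858 to cover the loan.
The gap between the two covered legs is USD 107,219.

USD 107,219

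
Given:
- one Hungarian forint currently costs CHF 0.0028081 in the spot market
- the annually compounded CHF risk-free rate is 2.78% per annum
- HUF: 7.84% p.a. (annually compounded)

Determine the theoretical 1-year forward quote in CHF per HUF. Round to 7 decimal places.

0.0026763

T = 1 year.
CHF growth factor: (1 + 0.0278)^1 = 1.027800.
Growth of 1 HUF over T: (1 + 0.0784)^1 = 1.078400.
So F = 0.0028081 × 1.027800 / 1.078400 = 0.002676340 (CHF/HUF).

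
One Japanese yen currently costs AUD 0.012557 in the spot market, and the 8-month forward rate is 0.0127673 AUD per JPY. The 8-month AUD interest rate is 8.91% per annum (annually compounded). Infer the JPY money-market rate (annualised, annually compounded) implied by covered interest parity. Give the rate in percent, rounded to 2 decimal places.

T = 8/12 years.
By CIP, F/S equals the AUD-to-JPY growth ratio: 0.0127673/0.012557 = 1.0167476.
AUD growth factor: (1 + 0.0891)^(8/12) = 1.0585511.
Hence g_JPY = 1.0411149.
r = 1.0411149^(12/8) − 1 = 0.062302 → 6.23%.

6.23%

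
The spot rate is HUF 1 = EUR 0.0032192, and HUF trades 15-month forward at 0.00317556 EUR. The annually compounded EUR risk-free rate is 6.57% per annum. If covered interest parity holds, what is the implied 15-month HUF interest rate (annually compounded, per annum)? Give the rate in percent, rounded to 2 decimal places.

T = 15/12 years.
F/S = 0.00317556/0.0032192 = 0.9864438 = (growth of EUR) / (growth of HUF).
The EUR side grows by (1 + 0.0657)^(15/12) = 1.0827887.
That pins the HUF growth at 1.0976689.
Annualise: 1.0976689^(12/15) − 1 = 0.077400 = 7.74%.

7.74%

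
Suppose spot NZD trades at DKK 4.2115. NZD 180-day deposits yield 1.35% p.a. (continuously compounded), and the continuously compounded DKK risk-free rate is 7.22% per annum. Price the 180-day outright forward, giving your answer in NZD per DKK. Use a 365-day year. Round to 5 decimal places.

T = 180/365 years.
DKK growth factor: e^(0.0722×180/365) = 1.0362469.
NZD growth factor: e^(0.0135×180/365) = 1.0066797.
CIP: F = S · (grow DKK)/(grow NZD) = 4.2115 × 1.0362469/1.0066797 = 4.335196 DKK per NZD.
Invert for NZD per DKK: 1 / 4.335196 = 0.23067.

0.23067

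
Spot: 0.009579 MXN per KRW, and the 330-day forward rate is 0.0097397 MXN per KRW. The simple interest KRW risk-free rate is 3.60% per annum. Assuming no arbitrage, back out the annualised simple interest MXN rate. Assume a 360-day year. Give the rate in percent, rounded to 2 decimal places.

5.49%

T = 330/360 years.
CIP gives F = S · g_MXN/g_KRW, so g_MXN/g_KRW = 0.0097397/0.009579 = 1.0167763.
KRW growth factor: 1 + 0.0360×330/360 = 1.033000.
That pins the MXN growth at 1.0503299.
(1.0503299 − 1)/T = 0.054905, i.e. 5.49%.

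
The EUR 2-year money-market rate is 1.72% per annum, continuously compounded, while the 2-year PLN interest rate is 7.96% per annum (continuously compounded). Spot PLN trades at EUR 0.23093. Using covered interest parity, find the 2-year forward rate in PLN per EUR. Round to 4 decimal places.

4.9059

T = 2 years.
Growth of 1 EUR over T: e^(0.0172×2) = 1.0349985.
PLN accumulates by e^(0.0796×2) = 1.1725724.
CIP: F = S · (grow EUR)/(grow PLN) = 0.23093 × 1.0349985/1.1725724 = 0.2038358 EUR per PLN.
Invert for PLN per EUR: 1 / 0.2038358 = 4.9059.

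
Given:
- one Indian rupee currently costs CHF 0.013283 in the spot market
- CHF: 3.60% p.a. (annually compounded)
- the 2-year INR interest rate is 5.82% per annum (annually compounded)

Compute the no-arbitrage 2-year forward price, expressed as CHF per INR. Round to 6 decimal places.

T = 2 years.
CHF growth factor: (1 + 0.0360)^2 = 1.073296.
INR growth factor: (1 + 0.0582)^2 = 1.1197872.
So F = 0.013283 × 1.073296 / 1.1197872 = 0.01273152 (CHF/INR).

0.012732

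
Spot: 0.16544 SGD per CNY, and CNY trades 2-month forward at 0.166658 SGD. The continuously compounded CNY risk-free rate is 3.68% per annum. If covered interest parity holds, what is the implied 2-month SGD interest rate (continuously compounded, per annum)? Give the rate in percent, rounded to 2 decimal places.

8.08%

T = 2/12 years.
CIP gives F = S · g_SGD/g_CNY, so g_SGD/g_CNY = 0.166658/0.16544 = 1.0073622.
The CNY side grows by e^(0.0368×2/12) = 1.0061522.
That pins the SGD growth at 1.0135597.
r = ln(1.0135597)/(2/12) = 0.080812 → 8.08%.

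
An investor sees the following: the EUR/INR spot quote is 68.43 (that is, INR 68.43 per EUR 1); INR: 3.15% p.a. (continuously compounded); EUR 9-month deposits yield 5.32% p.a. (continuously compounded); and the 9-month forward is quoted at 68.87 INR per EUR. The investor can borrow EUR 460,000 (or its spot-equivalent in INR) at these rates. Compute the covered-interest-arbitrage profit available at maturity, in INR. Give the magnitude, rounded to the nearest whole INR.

INR 739,479

T = 9/12 years.
Keep in EUR, deliver into the forward: 460,000·1.0407066983·68.87 = INR 32,969,796.34.
Swap to INR now, deposit: 460,000·68.43·1.023906281 = INR 32,230,317.13.
The quoted forward overvalues EUR, so borrow INR, buy EUR at spot, deposit the EUR at 5.32%, and sell the proceeds forward at 68.87.
Arbitrage profit = |32,969,796.34 − 32,230,317.13| = INR 739,479.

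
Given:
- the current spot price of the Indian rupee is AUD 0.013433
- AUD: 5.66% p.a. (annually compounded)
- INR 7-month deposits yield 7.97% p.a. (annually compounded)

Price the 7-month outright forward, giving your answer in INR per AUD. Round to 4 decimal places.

75.3886

T = 7/12 years.
Growth of 1 AUD over T: (1 + 0.0566)^(7/12) = 1.03263741.
INR growth factor: (1 + 0.0797)^(7/12) = 1.04574744.
CIP: F = S · (grow AUD)/(grow INR) = 0.013433 × 1.03263741/1.04574744 = 0.013264597 AUD per INR.
Invert for INR per AUD: 1 / 0.013264597 = 75.3886.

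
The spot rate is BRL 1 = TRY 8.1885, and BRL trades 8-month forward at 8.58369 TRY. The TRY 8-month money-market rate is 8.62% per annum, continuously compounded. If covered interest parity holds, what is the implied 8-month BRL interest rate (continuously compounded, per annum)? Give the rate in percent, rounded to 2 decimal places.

T = 8/12 years.
CIP gives F = S · g_TRY/g_BRL, so g_TRY/g_BRL = 8.58369/8.1885 = 1.0482616.
The TRY side grows by e^(0.0862×8/12) = 1.059150.
That pins the BRL growth at 1.0103871.
Take logs: ln 1.0103871 / (8/12) = 0.015500, so 1.55%.

1.55%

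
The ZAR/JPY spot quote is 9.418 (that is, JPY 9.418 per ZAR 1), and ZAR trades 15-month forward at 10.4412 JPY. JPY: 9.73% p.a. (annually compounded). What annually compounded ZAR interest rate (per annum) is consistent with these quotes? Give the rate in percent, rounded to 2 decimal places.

T = 15/12 years.
CIP gives F = S · g_JPY/g_ZAR, so g_JPY/g_ZAR = 10.4412/9.418 = 1.1086430.
JPY growth factor: (1 + 0.0973)^(15/12) = 1.1230697.
Hence g_ZAR = 1.0130129.
Annualise: 1.0130129^(12/15) − 1 = 0.010397 = 1.04%.

1.04%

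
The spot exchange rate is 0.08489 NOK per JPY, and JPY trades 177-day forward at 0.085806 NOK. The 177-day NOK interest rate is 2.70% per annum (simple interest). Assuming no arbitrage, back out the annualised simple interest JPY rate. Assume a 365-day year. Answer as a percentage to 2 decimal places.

T = 177/365 years.
F/S = 0.085806/0.08489 = 1.0107904 = (growth of NOK) / (growth of JPY).
The NOK side grows by 1 + 0.0270×177/365 = 1.0130932.
So the JPY growth factor = 1.0022782.
r = (1.0022782 − 1)/(177/365) = 0.004698 → 0.47%.

0.47%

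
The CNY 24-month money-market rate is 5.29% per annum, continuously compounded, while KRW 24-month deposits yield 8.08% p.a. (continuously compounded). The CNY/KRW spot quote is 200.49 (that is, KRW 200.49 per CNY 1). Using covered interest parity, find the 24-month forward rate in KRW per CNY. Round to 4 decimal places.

211.9954

T = 2 years.
Growth of 1 KRW over T: e^(0.0808×2) = 1.175389991.
Growth of 1 CNY over T: e^(0.0529×2) = 1.111599534.
So F = 200.49 × 1.175389991 / 1.111599534 = 211.995356 (KRW/CNY).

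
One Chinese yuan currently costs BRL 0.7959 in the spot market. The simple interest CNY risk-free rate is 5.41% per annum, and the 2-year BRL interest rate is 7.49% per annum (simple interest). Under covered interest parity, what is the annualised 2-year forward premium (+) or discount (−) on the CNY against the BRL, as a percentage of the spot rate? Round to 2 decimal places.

T = 2 years.
CIP forward (BRL per CNY) = 0.7959 × 1.149800/1.108200 = 0.8257768.
(F − S)/S ÷ T = (0.8257768 − 0.7959)/0.7959/2 = 0.018769 → 1.88%.

+1.88%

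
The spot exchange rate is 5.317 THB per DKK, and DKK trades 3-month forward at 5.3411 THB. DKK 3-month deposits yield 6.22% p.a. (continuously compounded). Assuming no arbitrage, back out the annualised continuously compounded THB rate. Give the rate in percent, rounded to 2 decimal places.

T = 3/12 years.
CIP gives F = S · g_THB/g_DKK, so g_THB/g_DKK = 5.3411/5.317 = 1.0045326.
The DKK side grows by e^(0.0622×3/12) = 1.0156715.
Hence g_THB = 1.0202751.
Take logs: ln 1.0202751 / (3/12) = 0.080289, so 8.03%.

8.03%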